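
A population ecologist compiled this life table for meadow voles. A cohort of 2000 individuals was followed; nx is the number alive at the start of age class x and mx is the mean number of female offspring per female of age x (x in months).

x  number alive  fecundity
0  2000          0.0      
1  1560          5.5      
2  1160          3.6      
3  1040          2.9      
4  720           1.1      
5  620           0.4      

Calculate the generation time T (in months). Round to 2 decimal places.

lx = nx/n0 = nx/2000: 1, 0.78, 0.58, 0.52, 0.36, 0.31
lx·mx: 0, 4.29, 2.088, 1.508, 0.396, 0.124 → R0 = 8.406
x·lx·mx: 0, 4.29, 4.176, 4.524, 1.584, 0.62 → Σ = 15.194
T = 15.194 / 8.406 = 1.807518… → 1.81

1.81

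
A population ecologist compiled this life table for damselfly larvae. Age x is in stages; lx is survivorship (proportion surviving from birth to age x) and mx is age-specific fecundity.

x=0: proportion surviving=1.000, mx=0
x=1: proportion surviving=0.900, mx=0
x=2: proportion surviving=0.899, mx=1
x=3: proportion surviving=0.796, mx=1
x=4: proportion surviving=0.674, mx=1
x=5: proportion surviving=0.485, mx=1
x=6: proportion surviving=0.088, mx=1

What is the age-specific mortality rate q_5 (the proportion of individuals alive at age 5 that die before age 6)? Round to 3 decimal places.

0.819

q_5 = (l_5 − l_6) / l_5 = (0.485 − 0.088) / 0.485
     = 0.397 / 0.485 = 0.818557… → 0.819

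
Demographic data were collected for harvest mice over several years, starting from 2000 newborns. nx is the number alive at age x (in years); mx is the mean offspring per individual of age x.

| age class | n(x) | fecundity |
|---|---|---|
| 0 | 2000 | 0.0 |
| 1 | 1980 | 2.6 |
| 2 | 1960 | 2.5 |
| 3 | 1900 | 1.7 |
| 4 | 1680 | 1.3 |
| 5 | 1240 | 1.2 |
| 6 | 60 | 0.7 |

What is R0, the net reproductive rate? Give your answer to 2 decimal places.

lx = nx/n0 = nx/2000: 1, 0.99, 0.98, 0.95, 0.84, 0.62, 0.03
lx·mx by age: 0, 2.574, 2.45, 1.615, 1.092, 0.744, 0.021
R0 = Σ lx·mx = 8.496 → 8.50

8.50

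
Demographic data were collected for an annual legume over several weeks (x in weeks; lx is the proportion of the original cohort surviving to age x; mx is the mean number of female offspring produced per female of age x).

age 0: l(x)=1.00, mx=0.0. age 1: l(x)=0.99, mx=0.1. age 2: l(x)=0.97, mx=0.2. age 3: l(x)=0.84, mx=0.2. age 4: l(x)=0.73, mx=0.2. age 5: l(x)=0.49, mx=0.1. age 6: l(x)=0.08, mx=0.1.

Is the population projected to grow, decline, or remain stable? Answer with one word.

declining

R0 = Σ lx·mx = 0 + 0.099 + 0.194 + 0.168 + 0.146 + 0.049 + 0.008 = 0.664
R0 < 1, so the population is declining.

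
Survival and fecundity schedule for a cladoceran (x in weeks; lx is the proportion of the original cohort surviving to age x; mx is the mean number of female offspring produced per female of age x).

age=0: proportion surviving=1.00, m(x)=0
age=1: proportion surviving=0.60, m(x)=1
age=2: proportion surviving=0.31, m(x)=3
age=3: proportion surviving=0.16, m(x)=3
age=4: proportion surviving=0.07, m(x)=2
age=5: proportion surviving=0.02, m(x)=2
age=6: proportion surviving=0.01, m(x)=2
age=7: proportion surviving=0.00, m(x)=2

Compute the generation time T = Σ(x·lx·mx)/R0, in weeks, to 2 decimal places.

lx·mx: 0, 0.6, 0.93, 0.48, 0.14, 0.04, 0.02, 0 → R0 = 2.21
x·lx·mx: 0, 0.6, 1.86, 1.44, 0.56, 0.2, 0.12, 0 → Σ = 4.78
T = 4.78 / 2.21 = 2.162896… → 2.16

2.16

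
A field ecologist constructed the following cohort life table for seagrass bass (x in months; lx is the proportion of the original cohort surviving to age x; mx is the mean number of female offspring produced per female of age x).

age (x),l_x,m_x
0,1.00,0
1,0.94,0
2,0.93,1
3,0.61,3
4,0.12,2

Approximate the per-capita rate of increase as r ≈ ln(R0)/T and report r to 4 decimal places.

R0 = Σ lx·mx = 0 + 0 + 0.93 + 1.83 + 0.24 = 3
Σ x·lx·mx = 8.31; T = 8.31/3 = 2.77
r ≈ ln(R0)/T = ln(3)/2.77 = 0.396611… → 0.3966

0.3966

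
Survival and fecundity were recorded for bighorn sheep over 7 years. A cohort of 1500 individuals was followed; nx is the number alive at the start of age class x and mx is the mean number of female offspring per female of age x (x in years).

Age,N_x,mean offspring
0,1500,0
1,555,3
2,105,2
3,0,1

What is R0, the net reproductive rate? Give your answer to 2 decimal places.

lx = nx/n0 = nx/1500: 1, 0.37, 0.07, 0
lx·mx by age: 0, 1.11, 0.14, 0
R0 = Σ lx·mx = 1.25 → 1.25

1.25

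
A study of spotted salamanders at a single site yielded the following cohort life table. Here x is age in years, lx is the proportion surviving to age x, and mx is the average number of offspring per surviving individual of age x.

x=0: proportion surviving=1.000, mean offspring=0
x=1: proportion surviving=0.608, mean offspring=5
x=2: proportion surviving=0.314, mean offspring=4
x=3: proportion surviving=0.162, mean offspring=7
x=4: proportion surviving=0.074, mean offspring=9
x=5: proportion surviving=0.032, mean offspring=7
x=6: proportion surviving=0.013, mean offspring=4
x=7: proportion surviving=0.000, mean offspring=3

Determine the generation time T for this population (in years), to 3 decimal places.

lx·mx: 0, 3.04, 1.256, 1.134, 0.666, 0.224, 0.052, 0 → R0 = 6.372
x·lx·mx: 0, 3.04, 2.512, 3.402, 2.664, 1.12, 0.312, 0 → Σ = 13.05
T = 13.05 / 6.372 = 2.048023… → 2.048

2.048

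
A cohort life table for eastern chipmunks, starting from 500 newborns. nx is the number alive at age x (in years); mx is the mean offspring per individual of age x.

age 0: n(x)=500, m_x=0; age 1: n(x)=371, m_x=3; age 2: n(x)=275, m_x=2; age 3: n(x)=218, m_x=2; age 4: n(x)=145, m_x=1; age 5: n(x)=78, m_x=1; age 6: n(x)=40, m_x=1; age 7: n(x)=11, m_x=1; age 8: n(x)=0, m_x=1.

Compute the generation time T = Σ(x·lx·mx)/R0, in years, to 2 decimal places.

2.03

lx = nx/n0 = nx/500: 1, 0.742, 0.55, 0.436, 0.29, 0.156, 0.08, 0.022, 0
lx·mx: 0, 2.226, 1.1, 0.872, 0.29, 0.156, 0.08, 0.022, 0 → R0 = 4.746
x·lx·mx: 0, 2.226, 2.2, 2.616, 1.16, 0.78, 0.48, 0.154, 0 → Σ = 9.616
T = 9.616 / 4.746 = 2.026127… → 2.03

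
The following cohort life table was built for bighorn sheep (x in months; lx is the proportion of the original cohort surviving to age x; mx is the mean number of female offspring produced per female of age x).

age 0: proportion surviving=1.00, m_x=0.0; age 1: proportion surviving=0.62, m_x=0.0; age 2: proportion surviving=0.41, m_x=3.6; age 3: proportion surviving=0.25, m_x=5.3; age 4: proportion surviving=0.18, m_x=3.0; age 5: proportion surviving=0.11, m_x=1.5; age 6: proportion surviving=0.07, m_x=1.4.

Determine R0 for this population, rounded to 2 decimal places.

lx·mx by age: 0, 0, 1.476, 1.325, 0.54, 0.165, 0.098
R0 = Σ lx·mx = 3.604 → 3.60

3.60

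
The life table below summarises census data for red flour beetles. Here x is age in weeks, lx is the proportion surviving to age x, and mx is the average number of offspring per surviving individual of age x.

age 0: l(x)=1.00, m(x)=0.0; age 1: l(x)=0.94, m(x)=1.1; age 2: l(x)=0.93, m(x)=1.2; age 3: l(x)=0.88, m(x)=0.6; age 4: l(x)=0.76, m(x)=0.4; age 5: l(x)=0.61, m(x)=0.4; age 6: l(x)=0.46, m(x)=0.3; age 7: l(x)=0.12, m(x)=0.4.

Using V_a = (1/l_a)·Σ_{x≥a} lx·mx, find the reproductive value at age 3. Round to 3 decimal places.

1.434

lx·mx for x ≥ 3: 0.528, 0.304, 0.244, 0.138, 0.048 → sum = 1.262
V_3 = 1.262 / l_3 = 1.262 / 0.88 = 1.434091… → 1.434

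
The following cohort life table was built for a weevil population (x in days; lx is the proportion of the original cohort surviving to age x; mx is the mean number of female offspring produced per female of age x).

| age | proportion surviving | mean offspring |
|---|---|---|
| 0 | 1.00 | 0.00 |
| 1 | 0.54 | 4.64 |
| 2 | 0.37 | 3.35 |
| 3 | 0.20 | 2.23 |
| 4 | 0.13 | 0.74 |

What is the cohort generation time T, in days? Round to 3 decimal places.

1.564

lx·mx: 0, 2.5056, 1.2395, 0.446, 0.0962 → R0 = 4.2873
x·lx·mx: 0, 2.5056, 2.479, 1.338, 0.3848 → Σ = 6.7074
T = 6.7074 / 4.2873 = 1.564481… → 1.564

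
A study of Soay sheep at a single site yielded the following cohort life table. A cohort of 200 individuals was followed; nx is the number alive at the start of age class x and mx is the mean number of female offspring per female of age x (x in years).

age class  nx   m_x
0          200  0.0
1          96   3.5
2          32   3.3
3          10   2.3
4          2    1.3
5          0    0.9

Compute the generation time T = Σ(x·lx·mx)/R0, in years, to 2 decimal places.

1.34

lx = nx/n0 = nx/200: 1, 0.48, 0.16, 0.05, 0.01, 0
lx·mx: 0, 1.68, 0.528, 0.115, 0.013, 0 → R0 = 2.336
x·lx·mx: 0, 1.68, 1.056, 0.345, 0.052, 0 → Σ = 3.133
T = 3.133 / 2.336 = 1.341182… → 1.34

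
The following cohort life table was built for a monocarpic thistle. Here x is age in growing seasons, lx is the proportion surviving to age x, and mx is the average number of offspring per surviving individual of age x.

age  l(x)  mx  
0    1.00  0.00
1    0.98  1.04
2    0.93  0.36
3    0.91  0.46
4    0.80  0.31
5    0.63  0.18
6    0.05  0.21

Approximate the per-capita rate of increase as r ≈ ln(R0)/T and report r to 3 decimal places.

R0 = Σ lx·mx = 0 + 1.0192 + 0.3348 + 0.4186 + 0.248 + 0.1134 + 0.0105 = 2.1445
Σ x·lx·mx = 4.5666; T = 4.5666/2.1445 = 2.12945…
r ≈ ln(R0)/T = ln(2.1445)/2.12945… = 0.35826… → 0.358

0.358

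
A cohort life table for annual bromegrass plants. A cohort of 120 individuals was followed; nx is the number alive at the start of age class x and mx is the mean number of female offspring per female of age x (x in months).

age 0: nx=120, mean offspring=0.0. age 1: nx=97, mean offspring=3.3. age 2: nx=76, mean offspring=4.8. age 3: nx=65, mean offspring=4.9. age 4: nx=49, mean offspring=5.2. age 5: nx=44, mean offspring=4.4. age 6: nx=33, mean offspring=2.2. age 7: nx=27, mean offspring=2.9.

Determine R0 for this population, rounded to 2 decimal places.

13.36

lx = nx/n0 = nx/120: 1, 0.80833…, 0.63333…, 0.54167…, 0.40833…, 0.36667…, 0.275, 0.225
lx·mx by age: 0, 2.6675…, 3.04…, 2.654167…, 2.123333…, 1.613333…, 0.605, 0.6525
R0 = Σ lx·mx = 13.355833… → 13.36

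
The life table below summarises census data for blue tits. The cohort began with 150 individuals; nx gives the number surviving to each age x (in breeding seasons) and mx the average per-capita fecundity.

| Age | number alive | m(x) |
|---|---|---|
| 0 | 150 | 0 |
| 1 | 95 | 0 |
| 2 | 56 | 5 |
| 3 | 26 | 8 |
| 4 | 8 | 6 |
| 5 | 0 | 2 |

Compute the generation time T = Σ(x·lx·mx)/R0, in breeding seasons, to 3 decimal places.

lx = nx/n0 = nx/150: 1, 0.63333…, 0.37333…, 0.17333…, 0.05333…, 0
lx·mx: 0, 0, 1.866667…, 1.386667…, 0.32…, 0 → R0 = 3.573333…
x·lx·mx: 0, 0, 3.733333…, 4.16…, 1.28…, 0 → Σ = 9.173333…
T = 9.173333… / 3.573333… = 2.567164… → 2.567

2.567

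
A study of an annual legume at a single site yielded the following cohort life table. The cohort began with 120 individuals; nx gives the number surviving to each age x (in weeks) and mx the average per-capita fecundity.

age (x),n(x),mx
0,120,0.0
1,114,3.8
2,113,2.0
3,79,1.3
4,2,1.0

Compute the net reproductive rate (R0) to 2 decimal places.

lx = nx/n0 = nx/120: 1, 0.95, 0.94167…, 0.65833…, 0.01667…
lx·mx by age: 0, 3.61, 1.883333…, 0.855833…, 0.016667…
R0 = Σ lx·mx = 6.365833… → 6.37

6.37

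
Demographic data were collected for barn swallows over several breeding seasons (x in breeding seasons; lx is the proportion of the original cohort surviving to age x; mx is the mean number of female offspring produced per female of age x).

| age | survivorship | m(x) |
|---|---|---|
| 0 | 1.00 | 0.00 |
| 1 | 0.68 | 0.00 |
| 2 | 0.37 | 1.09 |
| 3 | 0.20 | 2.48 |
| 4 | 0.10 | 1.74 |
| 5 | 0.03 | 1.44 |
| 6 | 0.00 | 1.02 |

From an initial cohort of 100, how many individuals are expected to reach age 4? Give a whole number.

10

Expected survivors = N0 · l_4 = 100 × 0.10 = 10 → 10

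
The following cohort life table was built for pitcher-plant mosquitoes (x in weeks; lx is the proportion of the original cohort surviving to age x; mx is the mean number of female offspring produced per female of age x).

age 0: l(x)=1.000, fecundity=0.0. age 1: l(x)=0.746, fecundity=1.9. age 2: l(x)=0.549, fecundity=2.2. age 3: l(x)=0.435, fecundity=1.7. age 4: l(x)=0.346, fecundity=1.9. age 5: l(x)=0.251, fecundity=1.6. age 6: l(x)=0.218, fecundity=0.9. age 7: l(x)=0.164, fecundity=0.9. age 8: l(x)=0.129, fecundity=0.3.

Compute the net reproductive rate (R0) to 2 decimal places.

lx·mx by age: 0, 1.4174, 1.2078, 0.7395, 0.6574, 0.4016, 0.1962, 0.1476, 0.0387
R0 = Σ lx·mx = 4.8062 → 4.81

4.81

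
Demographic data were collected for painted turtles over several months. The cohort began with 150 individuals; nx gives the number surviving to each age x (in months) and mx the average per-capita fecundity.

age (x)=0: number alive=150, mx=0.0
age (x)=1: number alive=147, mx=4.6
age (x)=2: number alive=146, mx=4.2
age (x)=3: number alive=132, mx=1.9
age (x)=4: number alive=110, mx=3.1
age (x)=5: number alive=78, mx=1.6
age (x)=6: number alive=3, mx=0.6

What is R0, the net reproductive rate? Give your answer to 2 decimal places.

lx = nx/n0 = nx/150: 1, 0.98, 0.97333…, 0.88, 0.73333…, 0.52, 0.02
lx·mx by age: 0, 4.508, 4.088…, 1.672, 2.273333…, 0.832, 0.012
R0 = Σ lx·mx = 13.385333… → 13.39

13.39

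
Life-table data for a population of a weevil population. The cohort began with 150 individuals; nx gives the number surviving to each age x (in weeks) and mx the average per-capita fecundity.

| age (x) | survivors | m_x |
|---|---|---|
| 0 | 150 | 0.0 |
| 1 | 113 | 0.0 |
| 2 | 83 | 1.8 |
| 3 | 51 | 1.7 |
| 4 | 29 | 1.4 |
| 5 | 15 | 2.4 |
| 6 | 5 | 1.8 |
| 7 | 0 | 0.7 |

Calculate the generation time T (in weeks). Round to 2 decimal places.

lx = nx/n0 = nx/150: 1, 0.75333…, 0.55333…, 0.34, 0.19333…, 0.1, 0.03333…, 0
lx·mx: 0, 0, 0.996…, 0.578, 0.270667…, 0.24, 0.06…, 0 → R0 = 2.144667…
x·lx·mx: 0, 0, 1.992…, 1.734, 1.082667…, 1.2, 0.36…, 0 → Σ = 6.368667…
T = 6.368667… / 2.144667… = 2.969537… → 2.97

2.97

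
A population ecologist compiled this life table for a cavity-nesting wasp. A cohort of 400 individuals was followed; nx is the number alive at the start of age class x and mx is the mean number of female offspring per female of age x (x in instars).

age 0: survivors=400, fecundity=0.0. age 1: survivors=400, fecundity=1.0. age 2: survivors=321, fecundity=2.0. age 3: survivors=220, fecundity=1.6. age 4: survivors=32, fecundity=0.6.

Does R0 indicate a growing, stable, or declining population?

growing

lx = nx/n0 = nx/400: 1, 1, 0.8025, 0.55, 0.08
R0 = Σ lx·mx = 0 + 1 + 1.605 + 0.88 + 0.048 = 3.533
R0 > 1, so the population is growing.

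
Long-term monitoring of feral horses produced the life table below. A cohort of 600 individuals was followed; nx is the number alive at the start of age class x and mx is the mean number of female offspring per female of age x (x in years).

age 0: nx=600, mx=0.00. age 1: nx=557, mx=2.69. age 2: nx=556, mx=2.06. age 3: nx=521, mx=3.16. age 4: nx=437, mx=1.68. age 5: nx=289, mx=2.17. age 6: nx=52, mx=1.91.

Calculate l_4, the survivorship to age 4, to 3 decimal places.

l_4 = n_4/n_0 = 437/600 = 0.728333… → 0.728

0.728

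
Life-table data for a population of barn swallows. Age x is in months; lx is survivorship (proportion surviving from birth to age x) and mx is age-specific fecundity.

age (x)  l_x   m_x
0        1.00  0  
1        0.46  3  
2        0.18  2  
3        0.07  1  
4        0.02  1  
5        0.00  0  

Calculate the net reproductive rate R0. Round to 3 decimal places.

lx·mx by age: 0, 1.38, 0.36, 0.07, 0.02, 0
R0 = Σ lx·mx = 1.83 → 1.830

1.830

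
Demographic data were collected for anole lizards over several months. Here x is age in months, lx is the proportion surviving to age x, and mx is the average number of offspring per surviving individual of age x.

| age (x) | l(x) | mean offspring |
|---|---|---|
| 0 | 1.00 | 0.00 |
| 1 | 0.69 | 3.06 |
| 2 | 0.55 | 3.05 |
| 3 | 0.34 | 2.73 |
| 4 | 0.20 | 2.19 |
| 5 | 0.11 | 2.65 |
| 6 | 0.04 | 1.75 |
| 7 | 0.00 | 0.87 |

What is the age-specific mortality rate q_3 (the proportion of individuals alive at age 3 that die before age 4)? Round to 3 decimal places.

q_3 = (l_3 − l_4) / l_3 = (0.34 − 0.2) / 0.34
     = 0.14 / 0.34 = 0.411765… → 0.412

0.412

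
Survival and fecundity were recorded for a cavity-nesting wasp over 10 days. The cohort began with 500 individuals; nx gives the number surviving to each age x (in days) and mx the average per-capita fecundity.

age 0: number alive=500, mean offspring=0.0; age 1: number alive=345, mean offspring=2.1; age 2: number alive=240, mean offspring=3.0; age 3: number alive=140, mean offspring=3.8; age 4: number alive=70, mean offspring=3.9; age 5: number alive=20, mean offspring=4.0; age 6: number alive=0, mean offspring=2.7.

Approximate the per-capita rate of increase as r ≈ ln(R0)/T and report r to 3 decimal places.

lx = nx/n0 = nx/500: 1, 0.69, 0.48, 0.28, 0.14, 0.04, 0
R0 = Σ lx·mx = 0 + 1.449 + 1.44 + 1.064 + 0.546 + 0.16 + 0 = 4.659
Σ x·lx·mx = 10.505; T = 10.505/4.659 = 2.25478…
r ≈ ln(R0)/T = ln(4.659)/2.25478… = 0.68246… → 0.682

0.682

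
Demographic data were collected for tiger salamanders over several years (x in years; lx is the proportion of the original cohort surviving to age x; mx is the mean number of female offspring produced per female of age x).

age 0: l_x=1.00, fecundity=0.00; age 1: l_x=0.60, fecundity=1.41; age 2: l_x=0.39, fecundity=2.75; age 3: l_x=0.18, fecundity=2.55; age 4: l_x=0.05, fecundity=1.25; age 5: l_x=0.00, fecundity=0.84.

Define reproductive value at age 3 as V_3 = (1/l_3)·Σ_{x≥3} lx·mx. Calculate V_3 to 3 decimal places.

lx·mx for x ≥ 3: 0.459, 0.0625, 0 → sum = 0.5215
V_3 = 0.5215 / l_3 = 0.5215 / 0.18 = 2.897222… → 2.897

2.897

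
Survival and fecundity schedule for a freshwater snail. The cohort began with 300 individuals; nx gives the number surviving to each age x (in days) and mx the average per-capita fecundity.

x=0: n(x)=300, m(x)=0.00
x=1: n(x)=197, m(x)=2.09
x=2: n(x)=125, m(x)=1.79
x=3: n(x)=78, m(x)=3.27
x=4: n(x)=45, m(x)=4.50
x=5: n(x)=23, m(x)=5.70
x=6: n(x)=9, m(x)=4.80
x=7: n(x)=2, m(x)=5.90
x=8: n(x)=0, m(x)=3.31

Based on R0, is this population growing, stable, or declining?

growing

lx = nx/n0 = nx/300: 1, 0.65667…, 0.41667…, 0.26, 0.15, 0.07667…, 0.03, 0.00667…, 0
R0 = Σ lx·mx = 0 + 1.372433… + 0.745833… + 0.8502 + 0.675 + 0.437… + 0.144 + 0.039333… + 0 = 4.2638…
R0 > 1, so the population is growing.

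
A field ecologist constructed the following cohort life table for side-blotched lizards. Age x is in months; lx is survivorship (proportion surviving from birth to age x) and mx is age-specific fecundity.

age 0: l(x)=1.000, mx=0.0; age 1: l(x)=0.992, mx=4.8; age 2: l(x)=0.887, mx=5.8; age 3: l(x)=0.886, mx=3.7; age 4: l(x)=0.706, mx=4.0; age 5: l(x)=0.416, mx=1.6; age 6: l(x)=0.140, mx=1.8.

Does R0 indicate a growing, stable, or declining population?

R0 = Σ lx·mx = 0 + 4.7616 + 5.1446 + 3.2782 + 2.824 + 0.6656 + 0.252 = 16.926
R0 > 1, so the population is growing.

growing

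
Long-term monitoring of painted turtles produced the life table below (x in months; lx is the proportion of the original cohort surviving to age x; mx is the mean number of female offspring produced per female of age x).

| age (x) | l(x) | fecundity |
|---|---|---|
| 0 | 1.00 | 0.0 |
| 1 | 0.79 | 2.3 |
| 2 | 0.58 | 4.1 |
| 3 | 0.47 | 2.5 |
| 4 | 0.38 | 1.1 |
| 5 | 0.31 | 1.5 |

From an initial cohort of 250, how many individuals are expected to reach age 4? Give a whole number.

Expected survivors = N0 · l_4 = 250 × 0.38 = 95 → 95

95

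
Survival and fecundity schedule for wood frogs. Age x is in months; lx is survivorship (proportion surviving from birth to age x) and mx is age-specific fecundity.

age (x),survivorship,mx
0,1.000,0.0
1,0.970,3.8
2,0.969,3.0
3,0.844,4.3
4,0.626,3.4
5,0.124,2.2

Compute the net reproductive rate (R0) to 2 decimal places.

lx·mx by age: 0, 3.686, 2.907, 3.6292, 2.1284, 0.2728
R0 = Σ lx·mx = 12.6234 → 12.62

12.62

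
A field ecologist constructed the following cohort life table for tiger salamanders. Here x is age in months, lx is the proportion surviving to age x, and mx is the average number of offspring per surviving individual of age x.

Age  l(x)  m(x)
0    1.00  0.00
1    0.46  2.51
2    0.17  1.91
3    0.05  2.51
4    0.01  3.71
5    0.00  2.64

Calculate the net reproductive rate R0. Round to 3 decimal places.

lx·mx by age: 0, 1.1546, 0.3247, 0.1255, 0.0371, 0
R0 = Σ lx·mx = 1.6419 → 1.642

1.642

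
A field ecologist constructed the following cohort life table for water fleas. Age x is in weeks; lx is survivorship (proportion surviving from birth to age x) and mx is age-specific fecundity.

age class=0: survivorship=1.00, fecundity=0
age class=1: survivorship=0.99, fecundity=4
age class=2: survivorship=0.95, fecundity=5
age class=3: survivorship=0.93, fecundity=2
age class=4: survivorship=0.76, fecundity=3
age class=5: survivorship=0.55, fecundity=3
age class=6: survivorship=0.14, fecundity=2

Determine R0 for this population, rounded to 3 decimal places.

14.780

lx·mx by age: 0, 3.96, 4.75, 1.86, 2.28, 1.65, 0.28
R0 = Σ lx·mx = 14.78 → 14.780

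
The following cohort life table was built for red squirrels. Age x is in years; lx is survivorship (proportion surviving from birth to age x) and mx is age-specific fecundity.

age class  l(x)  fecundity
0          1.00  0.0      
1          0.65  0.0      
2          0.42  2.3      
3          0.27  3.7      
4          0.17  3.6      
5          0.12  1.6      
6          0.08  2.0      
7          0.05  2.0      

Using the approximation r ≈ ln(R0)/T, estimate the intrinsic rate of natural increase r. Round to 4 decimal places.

0.3358

R0 = Σ lx·mx = 0 + 0 + 0.966 + 0.999 + 0.612 + 0.192 + 0.16 + 0.1 = 3.029
Σ x·lx·mx = 9.997; T = 9.997/3.029 = 3.30043…
r ≈ ln(R0)/T = ln(3.029)/3.30043… = 0.335784… → 0.3358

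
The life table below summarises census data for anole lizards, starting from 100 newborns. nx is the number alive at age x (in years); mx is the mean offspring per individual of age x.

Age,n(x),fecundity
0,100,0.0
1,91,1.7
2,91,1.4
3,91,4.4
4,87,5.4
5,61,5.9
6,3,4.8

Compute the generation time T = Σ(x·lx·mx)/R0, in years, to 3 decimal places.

lx = nx/n0 = nx/100: 1, 0.91, 0.91, 0.91, 0.87, 0.61, 0.03
lx·mx: 0, 1.547, 1.274, 4.004, 4.698, 3.599, 0.144 → R0 = 15.266
x·lx·mx: 0, 1.547, 2.548, 12.012, 18.792, 17.995, 0.864 → Σ = 53.758
T = 53.758 / 15.266 = 3.52142… → 3.521

3.521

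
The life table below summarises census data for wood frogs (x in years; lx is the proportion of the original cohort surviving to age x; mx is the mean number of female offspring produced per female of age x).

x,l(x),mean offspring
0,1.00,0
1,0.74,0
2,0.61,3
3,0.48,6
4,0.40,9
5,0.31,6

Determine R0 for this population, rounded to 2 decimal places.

10.17

lx·mx by age: 0, 0, 1.83, 2.88, 3.6, 1.86
R0 = Σ lx·mx = 10.17 → 10.17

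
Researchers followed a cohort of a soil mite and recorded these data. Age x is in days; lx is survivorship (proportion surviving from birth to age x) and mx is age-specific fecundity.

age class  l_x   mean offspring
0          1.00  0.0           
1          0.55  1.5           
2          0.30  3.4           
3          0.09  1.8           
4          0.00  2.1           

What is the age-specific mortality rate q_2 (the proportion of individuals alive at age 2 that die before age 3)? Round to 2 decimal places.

q_2 = (l_2 − l_3) / l_2 = (0.3 − 0.09) / 0.3
     = 0.21 / 0.3 = 0.7 → 0.70

0.70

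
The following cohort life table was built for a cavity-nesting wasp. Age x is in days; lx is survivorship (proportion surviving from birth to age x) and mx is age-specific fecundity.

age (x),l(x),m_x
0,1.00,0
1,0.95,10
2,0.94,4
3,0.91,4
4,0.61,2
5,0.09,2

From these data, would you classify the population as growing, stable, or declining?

growing

R0 = Σ lx·mx = 0 + 9.5 + 3.76 + 3.64 + 1.22 + 0.18 = 18.3
R0 > 1, so the population is growing.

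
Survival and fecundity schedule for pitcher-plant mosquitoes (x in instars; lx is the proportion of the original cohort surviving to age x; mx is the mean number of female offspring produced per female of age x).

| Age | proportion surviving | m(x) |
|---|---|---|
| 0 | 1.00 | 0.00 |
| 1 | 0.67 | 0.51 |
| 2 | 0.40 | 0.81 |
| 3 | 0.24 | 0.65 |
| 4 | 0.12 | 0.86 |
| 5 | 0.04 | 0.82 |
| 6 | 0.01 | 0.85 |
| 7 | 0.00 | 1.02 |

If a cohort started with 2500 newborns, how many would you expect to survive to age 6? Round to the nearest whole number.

25

Expected survivors = N0 · l_6 = 2500 × 0.01 = 25 → 25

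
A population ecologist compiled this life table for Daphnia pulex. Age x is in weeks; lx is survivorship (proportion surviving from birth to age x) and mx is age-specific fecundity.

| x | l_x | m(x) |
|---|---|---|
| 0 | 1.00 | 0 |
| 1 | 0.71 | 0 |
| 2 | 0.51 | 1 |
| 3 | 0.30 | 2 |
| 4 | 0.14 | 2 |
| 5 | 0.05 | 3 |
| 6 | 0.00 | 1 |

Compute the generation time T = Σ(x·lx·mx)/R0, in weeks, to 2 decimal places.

lx·mx: 0, 0, 0.51, 0.6, 0.28, 0.15, 0 → R0 = 1.54
x·lx·mx: 0, 0, 1.02, 1.8, 1.12, 0.75, 0 → Σ = 4.69
T = 4.69 / 1.54 = 3.045455… → 3.05

3.05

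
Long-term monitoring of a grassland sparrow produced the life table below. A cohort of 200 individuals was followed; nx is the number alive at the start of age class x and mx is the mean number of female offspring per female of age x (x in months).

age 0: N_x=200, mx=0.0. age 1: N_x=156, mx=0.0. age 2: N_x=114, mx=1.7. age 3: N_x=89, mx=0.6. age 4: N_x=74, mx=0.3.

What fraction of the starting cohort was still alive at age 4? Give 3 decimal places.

0.370

l_4 = n_4/n_0 = 74/200 = 0.37 → 0.370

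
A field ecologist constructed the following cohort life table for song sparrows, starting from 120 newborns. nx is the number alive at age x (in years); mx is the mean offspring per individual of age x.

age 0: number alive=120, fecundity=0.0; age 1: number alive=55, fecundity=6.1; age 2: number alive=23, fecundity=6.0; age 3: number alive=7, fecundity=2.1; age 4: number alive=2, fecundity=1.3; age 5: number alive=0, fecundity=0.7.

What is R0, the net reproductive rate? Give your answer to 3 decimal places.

4.090

lx = nx/n0 = nx/120: 1, 0.45833…, 0.19167…, 0.05833…, 0.01667…, 0
lx·mx by age: 0, 2.795833…, 1.15…, 0.1225…, 0.021667…, 0
R0 = Σ lx·mx = 4.09… → 4.090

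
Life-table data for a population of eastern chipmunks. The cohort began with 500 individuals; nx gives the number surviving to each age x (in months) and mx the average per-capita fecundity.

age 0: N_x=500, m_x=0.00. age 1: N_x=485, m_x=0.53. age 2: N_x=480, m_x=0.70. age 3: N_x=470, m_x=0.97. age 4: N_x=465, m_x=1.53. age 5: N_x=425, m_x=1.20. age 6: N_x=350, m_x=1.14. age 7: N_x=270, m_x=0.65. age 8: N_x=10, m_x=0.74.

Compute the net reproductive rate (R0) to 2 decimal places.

lx = nx/n0 = nx/500: 1, 0.97, 0.96, 0.94, 0.93, 0.85, 0.7, 0.54, 0.02
lx·mx by age: 0, 0.5141, 0.672, 0.9118, 1.4229, 1.02, 0.798, 0.351, 0.0148
R0 = Σ lx·mx = 5.7046 → 5.70

5.70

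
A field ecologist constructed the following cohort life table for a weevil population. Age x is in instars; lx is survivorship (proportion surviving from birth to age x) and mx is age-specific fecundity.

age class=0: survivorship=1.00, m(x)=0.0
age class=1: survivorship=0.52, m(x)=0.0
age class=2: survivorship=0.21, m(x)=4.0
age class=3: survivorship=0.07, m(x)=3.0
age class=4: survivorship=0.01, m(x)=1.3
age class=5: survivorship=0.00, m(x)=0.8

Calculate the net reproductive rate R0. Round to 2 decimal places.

1.06

lx·mx by age: 0, 0, 0.84, 0.21, 0.013, 0
R0 = Σ lx·mx = 1.063 → 1.06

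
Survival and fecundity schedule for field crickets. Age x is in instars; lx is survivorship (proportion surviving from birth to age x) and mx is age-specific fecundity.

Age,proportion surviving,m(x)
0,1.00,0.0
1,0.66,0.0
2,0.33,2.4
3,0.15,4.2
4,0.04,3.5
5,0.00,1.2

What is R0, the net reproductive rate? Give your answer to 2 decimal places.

1.56

lx·mx by age: 0, 0, 0.792, 0.63, 0.14, 0
R0 = Σ lx·mx = 1.562 → 1.56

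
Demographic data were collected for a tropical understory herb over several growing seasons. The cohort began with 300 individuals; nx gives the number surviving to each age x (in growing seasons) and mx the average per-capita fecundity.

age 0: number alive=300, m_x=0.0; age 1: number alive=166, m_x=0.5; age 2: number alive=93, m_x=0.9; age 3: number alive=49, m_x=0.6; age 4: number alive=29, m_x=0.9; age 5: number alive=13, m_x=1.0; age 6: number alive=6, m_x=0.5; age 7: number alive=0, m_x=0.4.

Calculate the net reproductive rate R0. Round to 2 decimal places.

lx = nx/n0 = nx/300: 1, 0.55333…, 0.31, 0.16333…, 0.09667…, 0.04333…, 0.02, 0
lx·mx by age: 0, 0.276667…, 0.279, 0.098…, 0.087…, 0.043333…, 0.01, 0
R0 = Σ lx·mx = 0.794… → 0.79

0.79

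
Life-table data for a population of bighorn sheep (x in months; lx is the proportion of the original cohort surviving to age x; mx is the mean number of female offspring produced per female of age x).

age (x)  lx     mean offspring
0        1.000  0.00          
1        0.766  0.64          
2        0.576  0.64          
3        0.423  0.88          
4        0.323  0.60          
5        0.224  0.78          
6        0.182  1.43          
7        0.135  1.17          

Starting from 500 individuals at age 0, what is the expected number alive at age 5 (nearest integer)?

112

Expected survivors = N0 · l_5 = 500 × 0.224 = 112 → 112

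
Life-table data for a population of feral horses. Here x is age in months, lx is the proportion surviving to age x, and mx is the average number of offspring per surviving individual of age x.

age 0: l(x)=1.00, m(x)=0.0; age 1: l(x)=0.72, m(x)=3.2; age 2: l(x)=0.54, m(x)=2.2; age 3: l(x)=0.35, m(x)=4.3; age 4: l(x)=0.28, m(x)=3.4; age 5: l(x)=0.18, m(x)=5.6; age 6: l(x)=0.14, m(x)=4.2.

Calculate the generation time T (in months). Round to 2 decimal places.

2.86

lx·mx: 0, 2.304, 1.188, 1.505, 0.952, 1.008, 0.588 → R0 = 7.545
x·lx·mx: 0, 2.304, 2.376, 4.515, 3.808, 5.04, 3.528 → Σ = 21.571
T = 21.571 / 7.545 = 2.858979… → 2.86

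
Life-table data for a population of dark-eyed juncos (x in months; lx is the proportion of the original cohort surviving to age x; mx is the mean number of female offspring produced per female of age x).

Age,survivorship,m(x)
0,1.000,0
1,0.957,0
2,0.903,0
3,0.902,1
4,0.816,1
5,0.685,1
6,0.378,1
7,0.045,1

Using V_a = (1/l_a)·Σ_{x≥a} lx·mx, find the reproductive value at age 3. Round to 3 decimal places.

3.133

lx·mx for x ≥ 3: 0.902, 0.816, 0.685, 0.378, 0.045 → sum = 2.826
V_3 = 2.826 / l_3 = 2.826 / 0.902 = 3.133038… → 3.133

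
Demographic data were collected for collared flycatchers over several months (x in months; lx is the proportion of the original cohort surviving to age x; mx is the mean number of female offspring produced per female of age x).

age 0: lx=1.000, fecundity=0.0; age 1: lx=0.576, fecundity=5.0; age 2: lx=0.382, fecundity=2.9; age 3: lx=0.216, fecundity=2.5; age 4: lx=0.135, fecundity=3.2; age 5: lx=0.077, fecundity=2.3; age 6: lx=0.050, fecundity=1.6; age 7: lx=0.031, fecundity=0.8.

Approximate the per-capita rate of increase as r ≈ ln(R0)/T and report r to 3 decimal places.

0.870

R0 = Σ lx·mx = 0 + 2.88 + 1.1078 + 0.54 + 0.432 + 0.1771 + 0.08 + 0.0248 = 5.2417
Σ x·lx·mx = 9.9827; T = 9.9827/5.2417 = 1.90448…
r ≈ ln(R0)/T = ln(5.2417)/1.90448… = 0.86987… → 0.870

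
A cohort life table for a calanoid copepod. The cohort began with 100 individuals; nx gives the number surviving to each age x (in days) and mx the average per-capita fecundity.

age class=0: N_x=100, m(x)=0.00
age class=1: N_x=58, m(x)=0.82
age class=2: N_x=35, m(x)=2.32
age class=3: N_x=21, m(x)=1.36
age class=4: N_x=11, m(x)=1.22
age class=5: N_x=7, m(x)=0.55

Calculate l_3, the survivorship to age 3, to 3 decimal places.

0.210

l_3 = n_3/n_0 = 21/100 = 0.21 → 0.210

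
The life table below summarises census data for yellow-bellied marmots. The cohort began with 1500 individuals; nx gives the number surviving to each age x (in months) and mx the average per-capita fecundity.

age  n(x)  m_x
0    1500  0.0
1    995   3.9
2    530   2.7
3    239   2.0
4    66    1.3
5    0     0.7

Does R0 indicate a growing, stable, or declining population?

lx = nx/n0 = nx/1500: 1, 0.66333…, 0.35333…, 0.15933…, 0.044, 0
R0 = Σ lx·mx = 0 + 2.587… + 0.954… + 0.318667… + 0.0572 + 0 = 3.916867…
R0 > 1, so the population is growing.

growing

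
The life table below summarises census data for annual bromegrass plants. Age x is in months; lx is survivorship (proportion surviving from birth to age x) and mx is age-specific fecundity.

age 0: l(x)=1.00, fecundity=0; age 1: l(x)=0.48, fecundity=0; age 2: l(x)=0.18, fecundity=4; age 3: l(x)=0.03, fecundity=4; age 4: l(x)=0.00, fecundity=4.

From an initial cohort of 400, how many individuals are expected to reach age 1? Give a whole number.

Expected survivors = N0 · l_1 = 400 × 0.48 = 192 → 192

192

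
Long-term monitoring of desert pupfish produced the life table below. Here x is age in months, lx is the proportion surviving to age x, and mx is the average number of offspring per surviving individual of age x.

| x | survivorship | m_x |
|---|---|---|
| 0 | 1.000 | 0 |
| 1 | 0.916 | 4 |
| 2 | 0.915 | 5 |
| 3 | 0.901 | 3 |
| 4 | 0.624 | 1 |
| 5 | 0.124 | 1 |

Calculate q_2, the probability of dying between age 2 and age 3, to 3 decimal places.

q_2 = (l_2 − l_3) / l_2 = (0.915 − 0.901) / 0.915
     = 0.014 / 0.915 = 0.015301… → 0.015

0.015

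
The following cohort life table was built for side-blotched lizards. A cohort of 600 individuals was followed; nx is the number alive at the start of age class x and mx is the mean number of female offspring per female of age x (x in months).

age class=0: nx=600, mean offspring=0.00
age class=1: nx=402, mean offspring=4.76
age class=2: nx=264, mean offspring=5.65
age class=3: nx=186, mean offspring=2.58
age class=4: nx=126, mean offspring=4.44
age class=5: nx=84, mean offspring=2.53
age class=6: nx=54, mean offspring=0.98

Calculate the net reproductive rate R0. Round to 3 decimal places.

lx = nx/n0 = nx/600: 1, 0.67, 0.44, 0.31, 0.21, 0.14, 0.09
lx·mx by age: 0, 3.1892, 2.486, 0.7998, 0.9324, 0.3542, 0.0882
R0 = Σ lx·mx = 7.8498 → 7.850

7.850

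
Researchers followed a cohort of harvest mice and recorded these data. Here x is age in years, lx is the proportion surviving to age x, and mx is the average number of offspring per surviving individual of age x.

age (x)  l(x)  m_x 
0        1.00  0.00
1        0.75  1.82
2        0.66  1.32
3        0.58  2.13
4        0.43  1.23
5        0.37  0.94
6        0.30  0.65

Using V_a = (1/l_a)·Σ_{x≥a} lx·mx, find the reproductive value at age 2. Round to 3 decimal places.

lx·mx for x ≥ 2: 0.8712, 1.2354, 0.5289, 0.3478, 0.195 → sum = 3.1783
V_2 = 3.1783 / l_2 = 3.1783 / 0.66 = 4.815606… → 4.816

4.816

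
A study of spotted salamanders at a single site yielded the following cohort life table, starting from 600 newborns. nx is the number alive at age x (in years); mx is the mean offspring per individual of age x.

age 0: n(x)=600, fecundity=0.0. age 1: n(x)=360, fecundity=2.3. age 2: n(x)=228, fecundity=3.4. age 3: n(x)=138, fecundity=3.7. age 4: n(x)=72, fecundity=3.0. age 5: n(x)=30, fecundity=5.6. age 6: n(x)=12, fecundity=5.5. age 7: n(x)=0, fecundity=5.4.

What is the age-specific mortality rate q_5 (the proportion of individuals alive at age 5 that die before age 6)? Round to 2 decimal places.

0.60

lx = nx/n0 = nx/600: 1, 0.6, 0.38, 0.23, 0.12, 0.05, 0.02, 0
q_5 = (l_5 − l_6) / l_5 = (0.05 − 0.02) / 0.05
     = 0.03 / 0.05 = 0.6 → 0.60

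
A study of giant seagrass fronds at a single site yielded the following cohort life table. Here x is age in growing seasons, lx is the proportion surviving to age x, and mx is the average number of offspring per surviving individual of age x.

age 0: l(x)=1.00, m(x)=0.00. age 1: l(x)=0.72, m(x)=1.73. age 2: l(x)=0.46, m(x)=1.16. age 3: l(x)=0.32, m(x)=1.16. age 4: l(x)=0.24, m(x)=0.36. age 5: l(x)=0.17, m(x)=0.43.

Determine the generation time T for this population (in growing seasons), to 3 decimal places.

lx·mx: 0, 1.2456, 0.5336, 0.3712, 0.0864, 0.0731 → R0 = 2.3099
x·lx·mx: 0, 1.2456, 1.0672, 1.1136, 0.3456, 0.3655 → Σ = 4.1375
T = 4.1375 / 2.3099 = 1.791203… → 1.791

1.791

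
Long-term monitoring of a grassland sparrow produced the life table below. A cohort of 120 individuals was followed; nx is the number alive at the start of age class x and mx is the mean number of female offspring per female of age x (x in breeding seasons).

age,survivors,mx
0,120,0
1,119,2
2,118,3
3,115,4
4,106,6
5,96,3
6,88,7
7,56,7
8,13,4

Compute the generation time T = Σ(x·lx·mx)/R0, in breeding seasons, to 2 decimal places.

4.34

lx = nx/n0 = nx/120: 1, 0.99167…, 0.98333…, 0.95833…, 0.88333…, 0.8, 0.73333…, 0.46667…, 0.10833…
lx·mx: 0, 1.983333…, 2.95…, 3.833333…, 5.3…, 2.4, 5.133333…, 3.266667…, 0.433333… → R0 = 25.3…
x·lx·mx: 0, 1.983333…, 5.9…, 11.5…, 21.2…, 12, 30.8…, 22.866667…, 3.466667… → Σ = 109.716667…
T = 109.716667… / 25.3… = 4.336627… → 4.34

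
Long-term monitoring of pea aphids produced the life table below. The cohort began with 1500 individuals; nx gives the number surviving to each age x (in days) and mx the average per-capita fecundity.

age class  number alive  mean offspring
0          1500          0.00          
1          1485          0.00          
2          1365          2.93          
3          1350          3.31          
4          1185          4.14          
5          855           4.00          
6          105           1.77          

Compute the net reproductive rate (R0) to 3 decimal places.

11.320

lx = nx/n0 = nx/1500: 1, 0.99, 0.91, 0.9, 0.79, 0.57, 0.07
lx·mx by age: 0, 0, 2.6663, 2.979, 3.2706, 2.28, 0.1239
R0 = Σ lx·mx = 11.3198 → 11.320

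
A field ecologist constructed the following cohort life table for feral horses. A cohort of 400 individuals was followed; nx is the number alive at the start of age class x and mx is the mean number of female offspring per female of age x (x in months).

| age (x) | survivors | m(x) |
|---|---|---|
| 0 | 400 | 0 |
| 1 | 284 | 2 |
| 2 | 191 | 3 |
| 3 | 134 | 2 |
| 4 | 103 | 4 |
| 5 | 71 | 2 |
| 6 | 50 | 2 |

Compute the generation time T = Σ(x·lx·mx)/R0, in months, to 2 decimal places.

2.65

lx = nx/n0 = nx/400: 1, 0.71, 0.4775, 0.335, 0.2575, 0.1775, 0.125
lx·mx: 0, 1.42, 1.4325, 0.67, 1.03, 0.355, 0.25 → R0 = 5.1575
x·lx·mx: 0, 1.42, 2.865, 2.01, 4.12, 1.775, 1.5 → Σ = 13.69
T = 13.69 / 5.1575 = 2.654387… → 2.65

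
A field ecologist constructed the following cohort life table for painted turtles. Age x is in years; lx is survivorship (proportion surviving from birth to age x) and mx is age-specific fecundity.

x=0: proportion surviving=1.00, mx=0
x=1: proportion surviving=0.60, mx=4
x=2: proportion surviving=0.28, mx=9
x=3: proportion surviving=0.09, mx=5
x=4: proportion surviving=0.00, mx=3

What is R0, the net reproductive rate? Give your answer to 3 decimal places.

5.370

lx·mx by age: 0, 2.4, 2.52, 0.45, 0
R0 = Σ lx·mx = 5.37 → 5.370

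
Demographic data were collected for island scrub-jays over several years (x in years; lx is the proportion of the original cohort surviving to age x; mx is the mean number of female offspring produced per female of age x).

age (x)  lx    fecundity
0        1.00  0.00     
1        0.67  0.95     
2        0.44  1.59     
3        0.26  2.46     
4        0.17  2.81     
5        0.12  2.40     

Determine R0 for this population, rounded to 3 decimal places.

lx·mx by age: 0, 0.6365, 0.6996, 0.6396, 0.4777, 0.288
R0 = Σ lx·mx = 2.7414 → 2.741

2.741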